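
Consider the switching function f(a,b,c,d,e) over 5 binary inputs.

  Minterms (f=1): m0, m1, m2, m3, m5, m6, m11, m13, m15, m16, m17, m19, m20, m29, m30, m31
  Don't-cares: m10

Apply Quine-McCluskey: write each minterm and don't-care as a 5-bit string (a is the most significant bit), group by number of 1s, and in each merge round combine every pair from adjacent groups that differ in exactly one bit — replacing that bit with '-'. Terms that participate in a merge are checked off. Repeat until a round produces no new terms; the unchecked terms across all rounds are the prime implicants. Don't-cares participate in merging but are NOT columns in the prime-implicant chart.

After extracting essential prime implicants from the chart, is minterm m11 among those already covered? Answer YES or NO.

size-2^0 implicants → 00000(✓)  00001(✓)  00010(✓)  00011(✓)  00101(✓)  00110(✓)  01010(✓)  01011(✓)  01101(✓)  01111(✓)  10000(✓)  10001(✓)  10011(✓)  10100(✓)  11101(✓)  11110(✓)  11111(✓)
size-2^1 implicants → -0000(✓)  -0001(✓)  -0011(✓)  -1101(✓)  -1111(✓)  0-010(✓)  0-011(✓)  0-101  00-01  00-10  000-0(✓)  000-1(✓)  0000-(✓)  0001-(✓)  01-11  0101-(✓)  011-1(✓)  10-00  100-1(✓)  1000-(✓)  111-1(✓)  1111-
size-2^2 implicants → -00-1  -000-  -11-1  0-01-  000--
Unchecked terms (primes): -00-1, -000-, -11-1, 0-01-, 0-101, 00-01, 00-10, 000--, 01-11, 10-00, 1111-
Minterm coverage:
  m0 ⊆ -000-,000--
  m1 ⊆ -00-1,-000-,00-01,000--
  m2 ⊆ 0-01-,00-10,000--
  m3 ⊆ -00-1,0-01-,000--
  m5 ⊆ 0-101,00-01
  m6 ⊆ 00-10 [E]
  m11 ⊆ 0-01-,01-11
  m13 ⊆ -11-1,0-101
  m15 ⊆ -11-1,01-11
  m16 ⊆ -000-,10-00
  m17 ⊆ -00-1,-000-
  m19 ⊆ -00-1 [E]
  m20 ⊆ 10-00 [E]
  m29 ⊆ -11-1 [E]
  m30 ⊆ 1111- [E]
  m31 ⊆ -11-1,1111-
E = {-00-1, -11-1, 00-10, 10-00, 1111-}

NO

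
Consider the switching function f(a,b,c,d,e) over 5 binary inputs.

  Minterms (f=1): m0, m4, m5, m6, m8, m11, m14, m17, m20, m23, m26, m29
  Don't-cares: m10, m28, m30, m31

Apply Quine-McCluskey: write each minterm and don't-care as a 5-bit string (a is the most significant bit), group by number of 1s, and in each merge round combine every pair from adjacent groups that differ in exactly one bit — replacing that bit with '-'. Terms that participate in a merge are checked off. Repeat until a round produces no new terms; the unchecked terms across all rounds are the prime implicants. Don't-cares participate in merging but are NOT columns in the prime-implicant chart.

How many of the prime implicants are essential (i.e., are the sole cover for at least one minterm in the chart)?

6

size-2^0 implicants → 00000(✓)  00100(✓)  00101(✓)  00110(✓)  01000(✓)  01010(✓)  01011(✓)  01110(✓)  10001  10100(✓)  10111(✓)  11010(✓)  11100(✓)  11101(✓)  11110(✓)  11111(✓)
size-2^1 implicants → -0100  -1010(✓)  -1110(✓)  0-000  0-110  00-00  001-0  0010-  01-10(✓)  010-0  0101-  1-100  1-111  11-10(✓)  111-0(✓)  111-1(✓)  1110-(✓)  1111-(✓)
size-2^2 implicants → -1-10  111--
Unchecked terms (primes): -0100, -1-10, 0-000, 0-110, 00-00, 001-0, 0010-, 010-0, 0101-, 1-100, 1-111, 10001, 111--
Minterm coverage:
  m0 ⊆ 0-000,00-00
  m4 ⊆ -0100,00-00,001-0,0010-
  m5 ⊆ 0010- [E]
  m6 ⊆ 0-110,001-0
  m8 ⊆ 0-000,010-0
  m11 ⊆ 0101- [E]
  m14 ⊆ -1-10,0-110
  m17 ⊆ 10001 [E]
  m20 ⊆ -0100,1-100
  m23 ⊆ 1-111 [E]
  m26 ⊆ -1-10 [E]
  m29 ⊆ 111-- [E]
E = {-1-10, 0010-, 0101-, 1-111, 10001, 111--}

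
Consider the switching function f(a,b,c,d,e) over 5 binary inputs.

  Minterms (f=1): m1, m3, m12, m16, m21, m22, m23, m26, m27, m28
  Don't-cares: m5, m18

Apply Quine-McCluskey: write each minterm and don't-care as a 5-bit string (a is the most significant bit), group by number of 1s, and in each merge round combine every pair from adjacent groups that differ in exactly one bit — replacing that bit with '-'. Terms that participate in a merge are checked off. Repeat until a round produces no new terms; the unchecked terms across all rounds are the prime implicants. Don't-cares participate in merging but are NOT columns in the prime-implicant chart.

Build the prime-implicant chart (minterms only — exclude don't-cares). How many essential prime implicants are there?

4

size-2^0 implicants → 00001(✓)  00011(✓)  00101(✓)  01100(✓)  10000(✓)  10010(✓)  10101(✓)  10110(✓)  10111(✓)  11010(✓)  11011(✓)  11100(✓)
size-2^1 implicants → -0101  -1100  00-01  000-1  1-010  10-10  100-0  101-1  1011-  1101-
Unchecked terms (primes): -0101, -1100, 00-01, 000-1, 1-010, 10-10, 100-0, 101-1, 1011-, 1101-
Minterm coverage:
  m1 ⊆ 00-01,000-1
  m3 ⊆ 000-1 [E]
  m12 ⊆ -1100 [E]
  m16 ⊆ 100-0 [E]
  m21 ⊆ -0101,101-1
  m22 ⊆ 10-10,1011-
  m23 ⊆ 101-1,1011-
  m26 ⊆ 1-010,1101-
  m27 ⊆ 1101- [E]
  m28 ⊆ -1100 [E]
E = {-1100, 000-1, 100-0, 1101-}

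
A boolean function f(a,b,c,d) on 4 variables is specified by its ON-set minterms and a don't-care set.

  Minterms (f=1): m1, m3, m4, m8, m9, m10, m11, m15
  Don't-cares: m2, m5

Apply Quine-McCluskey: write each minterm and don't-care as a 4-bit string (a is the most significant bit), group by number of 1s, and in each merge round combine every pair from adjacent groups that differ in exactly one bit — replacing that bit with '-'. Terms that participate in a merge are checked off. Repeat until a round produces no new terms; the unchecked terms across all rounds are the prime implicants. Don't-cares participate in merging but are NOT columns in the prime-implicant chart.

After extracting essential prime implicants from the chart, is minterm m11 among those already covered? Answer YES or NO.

size-2^0 implicants → 0001(✓)  0010(✓)  0011(✓)  0100(✓)  0101(✓)  1000(✓)  1001(✓)  1010(✓)  1011(✓)  1111(✓)
size-2^1 implicants → -001(✓)  -010(✓)  -011(✓)  0-01  00-1(✓)  001-(✓)  010-  1-11  10-0(✓)  10-1(✓)  100-(✓)  101-(✓)
size-2^2 implicants → -0-1  -01-  10--
Unchecked terms (primes): -0-1, -01-, 0-01, 010-, 1-11, 10--
Minterm coverage:
  m1 ⊆ -0-1,0-01
  m3 ⊆ -0-1,-01-
  m4 ⊆ 010- [E]
  m8 ⊆ 10-- [E]
  m9 ⊆ -0-1,10--
  m10 ⊆ -01-,10--
  m11 ⊆ -0-1,-01-,1-11,10--
  m15 ⊆ 1-11 [E]
E = {010-, 1-11, 10--}

YES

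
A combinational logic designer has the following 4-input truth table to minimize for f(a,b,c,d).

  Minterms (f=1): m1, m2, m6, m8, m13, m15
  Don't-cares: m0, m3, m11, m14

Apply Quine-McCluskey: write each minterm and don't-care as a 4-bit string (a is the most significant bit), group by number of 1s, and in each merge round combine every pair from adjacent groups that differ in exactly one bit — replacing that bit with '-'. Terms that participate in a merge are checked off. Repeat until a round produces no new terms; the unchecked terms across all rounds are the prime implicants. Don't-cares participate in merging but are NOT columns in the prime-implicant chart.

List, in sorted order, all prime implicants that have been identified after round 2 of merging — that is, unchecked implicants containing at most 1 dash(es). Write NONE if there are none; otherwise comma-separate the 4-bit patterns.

-000, -011, -110, 0-10, 1-11, 11-1, 111-

[col 0] 0000*, 0001*, 0010*, 0011*, 0110*, 1000*, 1011*, 1101*, 1110*, 1111*
[col 1] -000, -011, -110, 0-10, 00-0*, 00-1*, 000-*, 001-*, 1-11, 11-1, 111-
[col 2] 00--
Prime implicants: -000, -011, -110, 0-10, 00--, 1-11, 11-1, 111-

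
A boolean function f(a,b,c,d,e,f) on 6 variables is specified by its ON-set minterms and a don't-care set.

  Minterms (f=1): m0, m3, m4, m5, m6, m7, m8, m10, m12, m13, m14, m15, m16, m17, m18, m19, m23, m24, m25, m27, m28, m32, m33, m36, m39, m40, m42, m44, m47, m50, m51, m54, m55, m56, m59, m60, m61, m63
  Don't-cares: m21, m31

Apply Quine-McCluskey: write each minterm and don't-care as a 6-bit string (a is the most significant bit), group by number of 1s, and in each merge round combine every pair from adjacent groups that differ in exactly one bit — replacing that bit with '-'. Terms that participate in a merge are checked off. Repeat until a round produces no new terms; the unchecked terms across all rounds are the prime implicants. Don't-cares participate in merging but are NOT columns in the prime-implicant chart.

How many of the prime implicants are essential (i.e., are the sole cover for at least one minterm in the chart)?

9

Round 0: 000000✓ 000011✓ 000100✓ 000101✓ 000110✓ 000111✓ 001000✓ 001010✓ 001100✓ 001101✓ 001110✓ 001111✓ 010000✓ 010001✓ 010010✓ 010011✓ 010101✓ 010111✓ 011000✓ 011001✓ 011011✓ 011100✓ 011111✓ 100000✓ 100001✓ 100100✓ 100111✓ 101000✓ 101010✓ 101100✓ 101111✓ 110010✓ 110011✓ 110110✓ 110111✓ 111000✓ 111011✓ 111100✓ 111101✓ 111111✓
Round 1: -00000✓ -00100✓ -00111✓ -01000✓ -01010✓ -01100✓ -01111✓ -10010✓ -10011✓ -10111✓ -11000✓ -11011✓ -11100✓ -11111✓ 0-0000✓ 0-0011✓ 0-0101✓ 0-0111✓ 0-1000✓ 0-1100✓ 0-1111✓ 00-000✓ 00-100✓ 00-101✓ 00-110✓ 00-111✓ 000-00✓ 000-11✓ 0001-0✓ 0001-1✓ 00010-✓ 00011-✓ 001-00✓ 001-10✓ 0010-0✓ 0011-0✓ 0011-1✓ 00110-✓ 00111-✓ 01-000✓ 01-001✓ 01-011✓ 01-111✓ 010-01✓ 010-11✓ 0100-0✓ 0100-1✓ 01000-✓ 01001-✓ 0101-1✓ 011-00✓ 011-11✓ 0110-1✓ 01100-✓ 1-0111✓ 1-1000✓ 1-1100✓ 1-1111✓ 10-000✓ 10-100✓ 10-111✓ 100-00✓ 10000- 101-00✓ 1010-0✓ 11-011✓ 11-111✓ 110-10✓ 110-11✓ 11001-✓ 11011-✓ 111-00✓ 111-11✓ 1111-1 11110-
Round 2: --0111✓ --1000✓ --1100✓ --1111✓ -0-000✓ -0-100✓ -0-111✓ -00-00✓ -01-00✓ -010-0 -1-011✓ -1-111✓ -10-11✓ -1001- -11-00✓ -11-11✓ 0--000 0--111✓ 0-0-11 0-01-1 0-1-00✓ 00--00✓ 00-1-0✓ 00-1-1✓ 00-10-✓ 00-11-✓ 0001--✓ 001--0 0011--✓ 01--11✓ 01-0-1 01-00- 010--1 0100-- 1--111✓ 1-1-00✓ 10--00✓ 11--11✓ 110-1-
Round 3: ---111 --1-00 -0--00 -1--11 00-1--
PIs = {---111, --1-00, -0--00, -010-0, -1--11, -1001-, 0--000, 0-0-11, 0-01-1, 00-1--, 001--0, 01-0-1, 01-00-, 010--1, 0100--, 10000-, 110-1-, 1111-1, 11110-}
Coverage chart:
  m0: -0--00,0--000
  m3: 0-0-11 ←essential
  m4: -0--00,00-1--
  m5: 0-01-1,00-1--
  m6: 00-1-- ←essential
  m7: ---111,0-0-11,0-01-1,00-1--
  m8: --1-00,-0--00,-010-0,0--000,001--0
  m10: -010-0,001--0
  m12: --1-00,-0--00,00-1--,001--0
  m13: 00-1-- ←essential
  m14: 00-1--,001--0
  m15: ---111,00-1--
  m16: 0--000,01-00-,0100--
  m17: 01-0-1,01-00-,010--1,0100--
  m18: -1001-,0100--
  m19: -1--11,-1001-,0-0-11,01-0-1,010--1,0100--
  m23: ---111,-1--11,0-0-11,0-01-1,010--1
  m24: --1-00,0--000,01-00-
  m25: 01-0-1,01-00-
  m27: -1--11,01-0-1
  m28: --1-00 ←essential
  m32: -0--00,10000-
  m33: 10000- ←essential
  m36: -0--00 ←essential
  m39: ---111 ←essential
  m40: --1-00,-0--00,-010-0
  m42: -010-0 ←essential
  m44: --1-00,-0--00
  m47: ---111 ←essential
  m50: -1001-,110-1-
  m51: -1--11,-1001-,110-1-
  m54: 110-1- ←essential
  m55: ---111,-1--11,110-1-
  m56: --1-00 ←essential
  m59: -1--11 ←essential
  m60: --1-00,11110-
  m61: 1111-1,11110-
  m63: ---111,-1--11,1111-1
Essential: ---111, --1-00, -0--00, -010-0, -1--11, 0-0-11, 00-1--, 10000-, 110-1-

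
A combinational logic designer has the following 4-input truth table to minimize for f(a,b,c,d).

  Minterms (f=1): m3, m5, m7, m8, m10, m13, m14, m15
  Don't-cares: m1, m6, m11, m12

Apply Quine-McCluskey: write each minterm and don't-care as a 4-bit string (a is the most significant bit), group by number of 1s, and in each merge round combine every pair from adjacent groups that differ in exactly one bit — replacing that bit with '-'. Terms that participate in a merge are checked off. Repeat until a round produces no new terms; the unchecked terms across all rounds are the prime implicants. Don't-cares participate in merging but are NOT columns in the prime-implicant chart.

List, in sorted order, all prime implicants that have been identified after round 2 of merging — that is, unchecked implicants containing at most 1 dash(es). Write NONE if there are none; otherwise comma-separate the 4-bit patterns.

[col 0] 0001*, 0011*, 0101*, 0110*, 0111*, 1000*, 1010*, 1011*, 1100*, 1101*, 1110*, 1111*
[col 1] -011*, -101*, -110*, -111*, 0-01*, 0-11*, 00-1*, 01-1*, 011-*, 1-00*, 1-10*, 1-11*, 10-0*, 101-*, 11-0*, 11-1*, 110-*, 111-*
[col 2] --11, -1-1, -11-, 0--1, 1--0, 1-1-, 11--
Prime implicants: --11, -1-1, -11-, 0--1, 1--0, 1-1-, 11--

NONE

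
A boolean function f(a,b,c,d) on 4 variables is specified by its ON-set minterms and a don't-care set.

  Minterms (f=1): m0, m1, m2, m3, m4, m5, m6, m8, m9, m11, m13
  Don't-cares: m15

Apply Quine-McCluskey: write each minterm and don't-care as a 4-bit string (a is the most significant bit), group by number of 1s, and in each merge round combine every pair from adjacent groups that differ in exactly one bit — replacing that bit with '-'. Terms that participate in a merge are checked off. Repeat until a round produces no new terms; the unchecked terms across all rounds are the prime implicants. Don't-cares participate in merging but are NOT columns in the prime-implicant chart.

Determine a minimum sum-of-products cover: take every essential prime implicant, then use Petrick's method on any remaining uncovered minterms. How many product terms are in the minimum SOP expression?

4

Round 0: 0000✓ 0001✓ 0010✓ 0011✓ 0100✓ 0101✓ 0110✓ 1000✓ 1001✓ 1011✓ 1101✓ 1111✓
Round 1: -000✓ -001✓ -011✓ -101✓ 0-00✓ 0-01✓ 0-10✓ 00-0✓ 00-1✓ 000-✓ 001-✓ 01-0✓ 010-✓ 1-01✓ 1-11✓ 10-1✓ 100-✓ 11-1✓
Round 2: --01 -0-1 -00- 0--0 0-0- 00-- 1--1
PIs = {--01, -0-1, -00-, 0--0, 0-0-, 00--, 1--1}
Coverage chart:
  m0: -00-,0--0,0-0-,00--
  m1: --01,-0-1,-00-,0-0-,00--
  m2: 0--0,00--
  m3: -0-1,00--
  m4: 0--0,0-0-
  m5: --01,0-0-
  m6: 0--0 ←essential
  m8: -00- ←essential
  m9: --01,-0-1,-00-,1--1
  m11: -0-1,1--1
  m13: --01,1--1
Essential: -00-, 0--0
Petrick residual → --01, -0-1
Min cover (4 terms): c'd + b'd + b'c' + a'd'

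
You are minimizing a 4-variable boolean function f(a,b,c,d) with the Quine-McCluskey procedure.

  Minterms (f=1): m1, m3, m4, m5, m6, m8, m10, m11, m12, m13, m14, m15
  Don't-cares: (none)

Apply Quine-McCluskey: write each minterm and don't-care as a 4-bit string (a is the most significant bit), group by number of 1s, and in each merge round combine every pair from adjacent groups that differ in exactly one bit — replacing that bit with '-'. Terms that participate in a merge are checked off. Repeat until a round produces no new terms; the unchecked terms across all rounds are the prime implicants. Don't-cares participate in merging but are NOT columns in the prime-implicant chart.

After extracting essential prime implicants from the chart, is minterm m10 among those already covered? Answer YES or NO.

Round 0: 0001✓ 0011✓ 0100✓ 0101✓ 0110✓ 1000✓ 1010✓ 1011✓ 1100✓ 1101✓ 1110✓ 1111✓
Round 1: -011 -100✓ -101✓ -110✓ 0-01 00-1 01-0✓ 010-✓ 1-00✓ 1-10✓ 1-11✓ 10-0✓ 101-✓ 11-0✓ 11-1✓ 110-✓ 111-✓
Round 2: -1-0 -10- 1--0 1-1- 11--
PIs = {-011, -1-0, -10-, 0-01, 00-1, 1--0, 1-1-, 11--}
Coverage chart:
  m1: 0-01,00-1
  m3: -011,00-1
  m4: -1-0,-10-
  m5: -10-,0-01
  m6: -1-0 ←essential
  m8: 1--0 ←essential
  m10: 1--0,1-1-
  m11: -011,1-1-
  m12: -1-0,-10-,1--0,11--
  m13: -10-,11--
  m14: -1-0,1--0,1-1-,11--
  m15: 1-1-,11--
Essential: -1-0, 1--0

YES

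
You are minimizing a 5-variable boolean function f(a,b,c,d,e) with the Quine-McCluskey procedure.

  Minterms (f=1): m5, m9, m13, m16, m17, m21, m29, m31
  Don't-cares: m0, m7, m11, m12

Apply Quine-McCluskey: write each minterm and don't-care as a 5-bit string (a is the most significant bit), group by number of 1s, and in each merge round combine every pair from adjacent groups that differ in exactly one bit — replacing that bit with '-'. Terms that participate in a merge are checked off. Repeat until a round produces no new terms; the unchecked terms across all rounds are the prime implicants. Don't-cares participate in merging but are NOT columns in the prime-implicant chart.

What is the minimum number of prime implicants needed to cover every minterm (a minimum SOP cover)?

4

size-2^0 implicants → 00000(✓)  00101(✓)  00111(✓)  01001(✓)  01011(✓)  01100(✓)  01101(✓)  10000(✓)  10001(✓)  10101(✓)  11101(✓)  11111(✓)
size-2^1 implicants → -0000  -0101(✓)  -1101(✓)  0-101(✓)  001-1  01-01  010-1  0110-  1-101(✓)  10-01  1000-  111-1
size-2^2 implicants → --101
Unchecked terms (primes): --101, -0000, 001-1, 01-01, 010-1, 0110-, 10-01, 1000-, 111-1
Minterm coverage:
  m5 ⊆ --101,001-1
  m9 ⊆ 01-01,010-1
  m13 ⊆ --101,01-01,0110-
  m16 ⊆ -0000,1000-
  m17 ⊆ 10-01,1000-
  m21 ⊆ --101,10-01
  m29 ⊆ --101,111-1
  m31 ⊆ 111-1 [E]
E = {111-1}
Petrick residual → --101, 01-01, 1000-
Cover = cd'e + a'bd'e + ab'c'd' + abce  |cover|=4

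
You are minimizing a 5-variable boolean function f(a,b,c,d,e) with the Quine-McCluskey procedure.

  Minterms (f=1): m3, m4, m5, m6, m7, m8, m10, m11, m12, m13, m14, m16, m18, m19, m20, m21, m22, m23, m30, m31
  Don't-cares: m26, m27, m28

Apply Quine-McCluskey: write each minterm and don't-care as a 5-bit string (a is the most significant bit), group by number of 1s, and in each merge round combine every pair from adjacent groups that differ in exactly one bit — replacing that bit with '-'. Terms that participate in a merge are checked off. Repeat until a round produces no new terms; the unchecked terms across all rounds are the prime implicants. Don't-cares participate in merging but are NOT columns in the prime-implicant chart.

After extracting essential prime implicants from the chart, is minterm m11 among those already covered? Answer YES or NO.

NO

size-2^0 implicants → 00011(✓)  00100(✓)  00101(✓)  00110(✓)  00111(✓)  01000(✓)  01010(✓)  01011(✓)  01100(✓)  01101(✓)  01110(✓)  10000(✓)  10010(✓)  10011(✓)  10100(✓)  10101(✓)  10110(✓)  10111(✓)  11010(✓)  11011(✓)  11100(✓)  11110(✓)  11111(✓)
size-2^1 implicants → -0011(✓)  -0100(✓)  -0101(✓)  -0110(✓)  -0111(✓)  -1010(✓)  -1011(✓)  -1100(✓)  -1110(✓)  0-011(✓)  0-100(✓)  0-101(✓)  0-110(✓)  00-11(✓)  001-0(✓)  001-1(✓)  0010-(✓)  0011-(✓)  01-00(✓)  01-10(✓)  010-0(✓)  0101-(✓)  011-0(✓)  0110-(✓)  1-010(✓)  1-011(✓)  1-100(✓)  1-110(✓)  1-111(✓)  10-00(✓)  10-10(✓)  10-11(✓)  100-0(✓)  1001-(✓)  101-0(✓)  101-1(✓)  1010-(✓)  1011-(✓)  11-10(✓)  11-11(✓)  1101-(✓)  111-0(✓)  1111-(✓)
size-2^2 implicants → --011  --100(✓)  --110(✓)  -0-11  -01-0(✓)  -01-1(✓)  -010-(✓)  -011-(✓)  -1-10  -101-  -11-0(✓)  0-1-0(✓)  0-10-  001--(✓)  01--0  1--10(✓)  1--11(✓)  1-01-(✓)  1-1-0(✓)  1-11-(✓)  10--0  10-1-(✓)  101--(✓)  11-1-(✓)
size-2^3 implicants → --1-0  -01--  1--1-
Unchecked terms (primes): --011, --1-0, -0-11, -01--, -1-10, -101-, 0-10-, 01--0, 1--1-, 10--0
Minterm coverage:
  m3 ⊆ --011,-0-11
  m4 ⊆ --1-0,-01--,0-10-
  m5 ⊆ -01--,0-10-
  m6 ⊆ --1-0,-01--
  m7 ⊆ -0-11,-01--
  m8 ⊆ 01--0 [E]
  m10 ⊆ -1-10,-101-,01--0
  m11 ⊆ --011,-101-
  m12 ⊆ --1-0,0-10-,01--0
  m13 ⊆ 0-10- [E]
  m14 ⊆ --1-0,-1-10,01--0
  m16 ⊆ 10--0 [E]
  m18 ⊆ 1--1-,10--0
  m19 ⊆ --011,-0-11,1--1-
  m20 ⊆ --1-0,-01--,10--0
  m21 ⊆ -01-- [E]
  m22 ⊆ --1-0,-01--,1--1-,10--0
  m23 ⊆ -0-11,-01--,1--1-
  m30 ⊆ --1-0,-1-10,1--1-
  m31 ⊆ 1--1- [E]
E = {-01--, 0-10-, 01--0, 1--1-, 10--0}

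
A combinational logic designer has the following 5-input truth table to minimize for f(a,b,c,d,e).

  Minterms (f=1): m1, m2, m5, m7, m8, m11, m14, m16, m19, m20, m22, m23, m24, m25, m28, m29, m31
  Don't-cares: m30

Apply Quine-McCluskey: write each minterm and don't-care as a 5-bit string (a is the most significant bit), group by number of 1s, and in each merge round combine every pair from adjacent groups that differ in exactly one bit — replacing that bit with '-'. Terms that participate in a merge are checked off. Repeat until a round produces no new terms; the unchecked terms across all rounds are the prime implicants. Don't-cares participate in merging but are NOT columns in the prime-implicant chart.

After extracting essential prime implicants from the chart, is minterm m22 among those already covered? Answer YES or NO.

[col 0] 00001*, 00010, 00101*, 00111*, 01000*, 01011, 01110*, 10000*, 10011*, 10100*, 10110*, 10111*, 11000*, 11001*, 11100*, 11101*, 11110*, 11111*
[col 1] -0111, -1000, -1110, 00-01, 001-1, 1-000*, 1-100*, 1-110*, 1-111*, 10-00*, 10-11, 101-0*, 1011-*, 11-00*, 11-01*, 1100-*, 111-0*, 111-1*, 1110-*, 1111-*
[col 2] 1--00, 1-1-0, 1-11-, 11-0-, 111--
Prime implicants: -0111, -1000, -1110, 00-01, 00010, 001-1, 01011, 1--00, 1-1-0, 1-11-, 10-11, 11-0-, 111--
PI chart (minterm → PIs covering it):
  1 | 00-01  (sole → essential)
  2 | 00010  (sole → essential)
  5 | 00-01,001-1
  7 | -0111,001-1
  8 | -1000  (sole → essential)
  11 | 01011  (sole → essential)
  14 | -1110  (sole → essential)
  16 | 1--00  (sole → essential)
  19 | 10-11  (sole → essential)
  20 | 1--00,1-1-0
  22 | 1-1-0,1-11-
  23 | -0111,1-11-,10-11
  24 | -1000,1--00,11-0-
  25 | 11-0-  (sole → essential)
  28 | 1--00,1-1-0,11-0-,111--
  29 | 11-0-,111--
  31 | 1-11-,111--
Essential prime implicants: -1000, -1110, 00-01, 00010, 01011, 1--00, 10-11, 11-0-

NO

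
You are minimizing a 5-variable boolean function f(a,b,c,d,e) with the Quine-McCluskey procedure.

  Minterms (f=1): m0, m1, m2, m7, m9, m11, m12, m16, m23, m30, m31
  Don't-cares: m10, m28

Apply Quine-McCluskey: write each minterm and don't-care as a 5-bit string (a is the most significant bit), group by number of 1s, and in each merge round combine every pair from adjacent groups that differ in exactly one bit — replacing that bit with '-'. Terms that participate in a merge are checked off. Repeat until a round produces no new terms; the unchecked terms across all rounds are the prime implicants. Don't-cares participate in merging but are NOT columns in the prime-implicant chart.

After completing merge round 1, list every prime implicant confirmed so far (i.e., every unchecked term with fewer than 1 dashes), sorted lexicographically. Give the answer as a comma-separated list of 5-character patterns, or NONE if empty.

NONE

Round 0: 00000✓ 00001✓ 00010✓ 00111✓ 01001✓ 01010✓ 01011✓ 01100✓ 10000✓ 10111✓ 11100✓ 11110✓ 11111✓
Round 1: -0000 -0111 -1100 0-001 0-010 000-0 0000- 010-1 0101- 1-111 111-0 1111-
PIs = {-0000, -0111, -1100, 0-001, 0-010, 000-0, 0000-, 010-1, 0101-, 1-111, 111-0, 1111-}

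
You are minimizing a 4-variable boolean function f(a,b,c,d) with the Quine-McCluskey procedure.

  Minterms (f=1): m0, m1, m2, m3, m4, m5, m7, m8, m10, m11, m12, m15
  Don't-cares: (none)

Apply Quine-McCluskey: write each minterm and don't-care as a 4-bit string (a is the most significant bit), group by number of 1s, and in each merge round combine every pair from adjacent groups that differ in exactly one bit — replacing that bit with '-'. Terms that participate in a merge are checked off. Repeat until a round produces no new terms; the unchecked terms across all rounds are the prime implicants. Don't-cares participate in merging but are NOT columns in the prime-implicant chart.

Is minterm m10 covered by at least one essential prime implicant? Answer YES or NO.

Round 0: 0000✓ 0001✓ 0010✓ 0011✓ 0100✓ 0101✓ 0111✓ 1000✓ 1010✓ 1011✓ 1100✓ 1111✓
Round 1: -000✓ -010✓ -011✓ -100✓ -111✓ 0-00✓ 0-01✓ 0-11✓ 00-0✓ 00-1✓ 000-✓ 001-✓ 01-1✓ 010-✓ 1-00✓ 1-11✓ 10-0✓ 101-✓
Round 2: --00 --11 -0-0 -01- 0--1 0-0- 00--
PIs = {--00, --11, -0-0, -01-, 0--1, 0-0-, 00--}
Coverage chart:
  m0: --00,-0-0,0-0-,00--
  m1: 0--1,0-0-,00--
  m2: -0-0,-01-,00--
  m3: --11,-01-,0--1,00--
  m4: --00,0-0-
  m5: 0--1,0-0-
  m7: --11,0--1
  m8: --00,-0-0
  m10: -0-0,-01-
  m11: --11,-01-
  m12: --00 ←essential
  m15: --11 ←essential
Essential: --00, --11

NO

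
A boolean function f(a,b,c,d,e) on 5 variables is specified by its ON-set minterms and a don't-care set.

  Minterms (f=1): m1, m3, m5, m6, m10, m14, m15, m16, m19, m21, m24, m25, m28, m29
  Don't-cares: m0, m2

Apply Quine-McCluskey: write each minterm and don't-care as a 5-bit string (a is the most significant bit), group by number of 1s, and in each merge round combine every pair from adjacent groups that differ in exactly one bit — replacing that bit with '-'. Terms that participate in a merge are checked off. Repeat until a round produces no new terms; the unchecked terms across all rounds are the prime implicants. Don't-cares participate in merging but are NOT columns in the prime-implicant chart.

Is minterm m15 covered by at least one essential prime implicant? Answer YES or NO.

YES

[col 0] 00000*, 00001*, 00010*, 00011*, 00101*, 00110*, 01010*, 01110*, 01111*, 10000*, 10011*, 10101*, 11000*, 11001*, 11100*, 11101*
[col 1] -0000, -0011, -0101, 0-010*, 0-110*, 00-01, 00-10*, 000-0*, 000-1*, 0000-*, 0001-*, 01-10*, 0111-, 1-000, 1-101, 11-00*, 11-01*, 1100-*, 1110-*
[col 2] 0--10, 000--, 11-0-
Prime implicants: -0000, -0011, -0101, 0--10, 00-01, 000--, 0111-, 1-000, 1-101, 11-0-
PI chart (minterm → PIs covering it):
  1 | 00-01,000--
  3 | -0011,000--
  5 | -0101,00-01
  6 | 0--10  (sole → essential)
  10 | 0--10  (sole → essential)
  14 | 0--10,0111-
  15 | 0111-  (sole → essential)
  16 | -0000,1-000
  19 | -0011  (sole → essential)
  21 | -0101,1-101
  24 | 1-000,11-0-
  25 | 11-0-  (sole → essential)
  28 | 11-0-  (sole → essential)
  29 | 1-101,11-0-
Essential prime implicants: -0011, 0--10, 0111-, 11-0-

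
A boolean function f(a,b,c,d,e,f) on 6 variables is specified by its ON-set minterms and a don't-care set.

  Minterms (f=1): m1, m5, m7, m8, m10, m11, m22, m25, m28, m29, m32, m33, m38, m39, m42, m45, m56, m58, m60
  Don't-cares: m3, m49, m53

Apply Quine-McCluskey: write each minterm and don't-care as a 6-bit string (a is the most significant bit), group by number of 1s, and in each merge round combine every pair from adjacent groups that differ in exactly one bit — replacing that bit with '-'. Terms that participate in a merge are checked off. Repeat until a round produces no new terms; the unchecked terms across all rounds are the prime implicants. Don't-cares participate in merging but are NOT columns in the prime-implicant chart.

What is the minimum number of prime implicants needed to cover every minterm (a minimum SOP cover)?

[col 0] 000001*, 000011*, 000101*, 000111*, 001000*, 001010*, 001011*, 010110, 011001*, 011100*, 011101*, 100000*, 100001*, 100110*, 100111*, 101010*, 101101, 110001*, 110101*, 111000*, 111010*, 111100*
[col 1] -00001, -00111, -01010, -11100, 00-011, 000-01*, 000-11*, 0000-1*, 0001-1*, 0010-0, 00101-, 011-01, 01110-, 1-0001, 1-1010, 10000-, 10011-, 110-01, 111-00, 1110-0
[col 2] 000--1
Prime implicants: -00001, -00111, -01010, -11100, 00-011, 000--1, 0010-0, 00101-, 010110, 011-01, 01110-, 1-0001, 1-1010, 10000-, 10011-, 101101, 110-01, 111-00, 1110-0
PI chart (minterm → PIs covering it):
  1 | -00001,000--1
  5 | 000--1  (sole → essential)
  7 | -00111,000--1
  8 | 0010-0  (sole → essential)
  10 | -01010,0010-0,00101-
  11 | 00-011,00101-
  22 | 010110  (sole → essential)
  25 | 011-01  (sole → essential)
  28 | -11100,01110-
  29 | 011-01,01110-
  32 | 10000-  (sole → essential)
  33 | -00001,1-0001,10000-
  38 | 10011-  (sole → essential)
  39 | -00111,10011-
  42 | -01010,1-1010
  45 | 101101  (sole → essential)
  56 | 111-00,1110-0
  58 | 1-1010,1110-0
  60 | -11100,111-00
Essential prime implicants: 000--1, 0010-0, 010110, 011-01, 10000-, 10011-, 101101
Petrick residual → -01010, -11100, 00-011, 1110-0
Minimum SOP uses 11 PIs: b'cd'ef' + bcde'f' + a'b'd'ef + a'b'c'f + a'b'cd'f' + a'bc'def' + a'bce'f + ab'c'd'e' + ab'c'de + ab'cde'f + abcd'f'

11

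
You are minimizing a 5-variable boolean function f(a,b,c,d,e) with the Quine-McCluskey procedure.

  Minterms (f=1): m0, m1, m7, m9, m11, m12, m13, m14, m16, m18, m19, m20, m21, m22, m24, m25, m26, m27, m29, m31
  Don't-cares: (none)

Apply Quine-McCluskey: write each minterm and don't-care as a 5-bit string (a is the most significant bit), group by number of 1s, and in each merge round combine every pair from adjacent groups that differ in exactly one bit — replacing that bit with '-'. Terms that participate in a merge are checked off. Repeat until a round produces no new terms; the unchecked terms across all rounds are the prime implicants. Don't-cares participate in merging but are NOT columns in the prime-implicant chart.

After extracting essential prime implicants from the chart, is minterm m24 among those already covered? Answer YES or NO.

Round 0: 00000✓ 00001✓ 00111 01001✓ 01011✓ 01100✓ 01101✓ 01110✓ 10000✓ 10010✓ 10011✓ 10100✓ 10101✓ 10110✓ 11000✓ 11001✓ 11010✓ 11011✓ 11101✓ 11111✓
Round 1: -0000 -1001✓ -1011✓ -1101✓ 0-001 0000- 01-01✓ 010-1✓ 011-0 0110- 1-000✓ 1-010✓ 1-011✓ 1-101 10-00✓ 10-10✓ 100-0✓ 1001-✓ 101-0✓ 1010- 11-01✓ 11-11✓ 110-0✓ 110-1✓ 1100-✓ 1101-✓ 111-1✓
Round 2: -1-01 -10-1 1-0-0 1-01- 10--0 11--1 110--
PIs = {-0000, -1-01, -10-1, 0-001, 0000-, 00111, 011-0, 0110-, 1-0-0, 1-01-, 1-101, 10--0, 1010-, 11--1, 110--}
Coverage chart:
  m0: -0000,0000-
  m1: 0-001,0000-
  m7: 00111 ←essential
  m9: -1-01,-10-1,0-001
  m11: -10-1 ←essential
  m12: 011-0,0110-
  m13: -1-01,0110-
  m14: 011-0 ←essential
  m16: -0000,1-0-0,10--0
  m18: 1-0-0,1-01-,10--0
  m19: 1-01- ←essential
  m20: 10--0,1010-
  m21: 1-101,1010-
  m22: 10--0 ←essential
  m24: 1-0-0,110--
  m25: -1-01,-10-1,11--1,110--
  m26: 1-0-0,1-01-,110--
  m27: -10-1,1-01-,11--1,110--
  m29: -1-01,1-101,11--1
  m31: 11--1 ←essential
Essential: -10-1, 00111, 011-0, 1-01-, 10--0, 11--1

NO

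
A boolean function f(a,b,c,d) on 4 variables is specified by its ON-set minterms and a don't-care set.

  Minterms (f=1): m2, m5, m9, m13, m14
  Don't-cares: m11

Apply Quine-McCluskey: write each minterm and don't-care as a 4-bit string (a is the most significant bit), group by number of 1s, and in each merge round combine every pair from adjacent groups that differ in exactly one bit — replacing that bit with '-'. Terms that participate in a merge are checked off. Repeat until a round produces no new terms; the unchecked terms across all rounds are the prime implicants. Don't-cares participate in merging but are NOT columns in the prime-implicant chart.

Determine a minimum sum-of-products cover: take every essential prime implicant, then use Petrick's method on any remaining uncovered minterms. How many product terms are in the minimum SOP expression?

Round 0: 0010 0101✓ 1001✓ 1011✓ 1101✓ 1110
Round 1: -101 1-01 10-1
PIs = {-101, 0010, 1-01, 10-1, 1110}
Coverage chart:
  m2: 0010 ←essential
  m5: -101 ←essential
  m9: 1-01,10-1
  m13: -101,1-01
  m14: 1110 ←essential
Essential: -101, 0010, 1110
Petrick residual → 1-01
Min cover (4 terms): bc'd + a'b'cd' + ac'd + abcd'

4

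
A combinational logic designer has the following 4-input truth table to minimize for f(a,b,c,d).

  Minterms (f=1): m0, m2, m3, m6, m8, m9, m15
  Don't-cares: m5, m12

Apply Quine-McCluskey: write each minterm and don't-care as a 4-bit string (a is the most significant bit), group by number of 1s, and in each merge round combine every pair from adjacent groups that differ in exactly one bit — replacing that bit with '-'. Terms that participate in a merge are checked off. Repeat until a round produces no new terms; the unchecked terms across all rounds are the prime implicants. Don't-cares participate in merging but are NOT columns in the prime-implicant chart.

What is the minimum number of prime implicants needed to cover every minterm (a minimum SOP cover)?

[col 0] 0000*, 0010*, 0011*, 0101, 0110*, 1000*, 1001*, 1100*, 1111
[col 1] -000, 0-10, 00-0, 001-, 1-00, 100-
Prime implicants: -000, 0-10, 00-0, 001-, 0101, 1-00, 100-, 1111
PI chart (minterm → PIs covering it):
  0 | -000,00-0
  2 | 0-10,00-0,001-
  3 | 001-  (sole → essential)
  6 | 0-10  (sole → essential)
  8 | -000,1-00,100-
  9 | 100-  (sole → essential)
  15 | 1111  (sole → essential)
Essential prime implicants: 0-10, 001-, 100-, 1111
Petrick residual → -000
Minimum SOP uses 5 PIs: b'c'd' + a'cd' + a'b'c + ab'c' + abcd

5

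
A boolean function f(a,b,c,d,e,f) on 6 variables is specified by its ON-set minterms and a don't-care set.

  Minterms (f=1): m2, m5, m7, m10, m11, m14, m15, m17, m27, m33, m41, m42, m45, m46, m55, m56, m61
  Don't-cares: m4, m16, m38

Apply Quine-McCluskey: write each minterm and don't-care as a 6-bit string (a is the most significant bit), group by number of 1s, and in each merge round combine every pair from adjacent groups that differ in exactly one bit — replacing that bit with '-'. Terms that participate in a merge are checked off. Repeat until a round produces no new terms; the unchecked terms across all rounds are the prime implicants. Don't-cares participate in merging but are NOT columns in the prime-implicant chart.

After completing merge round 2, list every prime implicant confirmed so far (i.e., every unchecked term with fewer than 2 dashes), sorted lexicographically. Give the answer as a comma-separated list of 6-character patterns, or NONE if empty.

0-1011, 00-010, 00-111, 0001-1, 00010-, 01000-, 1-1101, 10-001, 10-110, 101-01, 110111, 111000

size-2^0 implicants → 000010(✓)  000100(✓)  000101(✓)  000111(✓)  001010(✓)  001011(✓)  001110(✓)  001111(✓)  010000(✓)  010001(✓)  011011(✓)  100001(✓)  100110(✓)  101001(✓)  101010(✓)  101101(✓)  101110(✓)  110111  111000  111101(✓)
size-2^1 implicants → -01010(✓)  -01110(✓)  0-1011  00-010  00-111  0001-1  00010-  001-10(✓)  001-11(✓)  00101-(✓)  00111-(✓)  01000-  1-1101  10-001  10-110  101-01  101-10(✓)
size-2^2 implicants → -01-10  001-1-
Unchecked terms (primes): -01-10, 0-1011, 00-010, 00-111, 0001-1, 00010-, 001-1-, 01000-, 1-1101, 10-001, 10-110, 101-01, 110111, 111000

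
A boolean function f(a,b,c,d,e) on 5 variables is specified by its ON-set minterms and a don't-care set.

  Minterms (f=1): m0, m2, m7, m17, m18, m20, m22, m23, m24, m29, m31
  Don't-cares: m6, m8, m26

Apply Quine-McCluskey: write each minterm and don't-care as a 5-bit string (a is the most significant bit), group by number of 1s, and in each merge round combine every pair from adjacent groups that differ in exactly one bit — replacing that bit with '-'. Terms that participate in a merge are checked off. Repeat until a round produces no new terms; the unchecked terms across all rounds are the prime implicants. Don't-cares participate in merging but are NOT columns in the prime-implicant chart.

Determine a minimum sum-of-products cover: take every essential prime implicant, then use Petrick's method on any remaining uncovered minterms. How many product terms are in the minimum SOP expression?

[col 0] 00000*, 00010*, 00110*, 00111*, 01000*, 10001, 10010*, 10100*, 10110*, 10111*, 11000*, 11010*, 11101*, 11111*
[col 1] -0010*, -0110*, -0111*, -1000, 0-000, 00-10*, 000-0, 0011-*, 1-010, 1-111, 10-10*, 101-0, 1011-*, 110-0, 111-1
[col 2] -0-10, -011-
Prime implicants: -0-10, -011-, -1000, 0-000, 000-0, 1-010, 1-111, 10001, 101-0, 110-0, 111-1
PI chart (minterm → PIs covering it):
  0 | 0-000,000-0
  2 | -0-10,000-0
  7 | -011-  (sole → essential)
  17 | 10001  (sole → essential)
  18 | -0-10,1-010
  20 | 101-0  (sole → essential)
  22 | -0-10,-011-,101-0
  23 | -011-,1-111
  24 | -1000,110-0
  29 | 111-1  (sole → essential)
  31 | 1-111,111-1
Essential prime implicants: -011-, 10001, 101-0, 111-1
Petrick residual → -0-10, -1000, 0-000
Minimum SOP uses 7 PIs: b'de' + b'cd + bc'd'e' + a'c'd'e' + ab'c'd'e + ab'ce' + abce

7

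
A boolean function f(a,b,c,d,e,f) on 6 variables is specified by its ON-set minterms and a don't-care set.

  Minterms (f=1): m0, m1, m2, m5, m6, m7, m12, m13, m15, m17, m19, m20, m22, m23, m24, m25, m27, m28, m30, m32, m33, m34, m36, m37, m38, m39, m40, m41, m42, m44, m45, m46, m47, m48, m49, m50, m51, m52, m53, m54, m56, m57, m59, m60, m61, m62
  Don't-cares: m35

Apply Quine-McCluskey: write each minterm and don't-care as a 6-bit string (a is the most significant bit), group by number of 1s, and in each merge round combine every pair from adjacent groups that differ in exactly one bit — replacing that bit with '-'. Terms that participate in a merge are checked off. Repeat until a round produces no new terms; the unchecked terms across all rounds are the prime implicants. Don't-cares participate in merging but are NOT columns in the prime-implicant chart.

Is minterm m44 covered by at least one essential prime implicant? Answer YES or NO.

Round 0: 000000✓ 000001✓ 000010✓ 000101✓ 000110✓ 000111✓ 001100✓ 001101✓ 001111✓ 010001✓ 010011✓ 010100✓ 010110✓ 010111✓ 011000✓ 011001✓ 011011✓ 011100✓ 011110✓ 100000✓ 100001✓ 100010✓ 100011✓ 100100✓ 100101✓ 100110✓ 100111✓ 101000✓ 101001✓ 101010✓ 101100✓ 101101✓ 101110✓ 101111✓ 110000✓ 110001✓ 110010✓ 110011✓ 110100✓ 110101✓ 110110✓ 111000✓ 111001✓ 111011✓ 111100✓ 111101✓ 111110✓
Round 1: -00000✓ -00001✓ -00010✓ -00101✓ -00110✓ -00111✓ -01100✓ -01101✓ -01111✓ -10001✓ -10011✓ -10100✓ -10110✓ -11000✓ -11001✓ -11011✓ -11100✓ -11110✓ 0-0001✓ 0-0110✓ 0-0111✓ 0-1100✓ 00-101✓ 00-111✓ 000-01✓ 000-10✓ 0000-0✓ 00000-✓ 0001-1✓ 00011-✓ 0011-1✓ 00110-✓ 01-001✓ 01-011✓ 01-100✓ 01-110✓ 010-11 0100-1✓ 0101-0✓ 01011-✓ 011-00✓ 0110-1✓ 01100-✓ 0111-0✓ 1-0000✓ 1-0001✓ 1-0010✓ 1-0011✓ 1-0100✓ 1-0101✓ 1-0110✓ 1-1000✓ 1-1001✓ 1-1100✓ 1-1101✓ 1-1110✓ 10-000✓ 10-001✓ 10-010✓ 10-100✓ 10-101✓ 10-110✓ 10-111✓ 100-00✓ 100-01✓ 100-10✓ 100-11✓ 1000-0✓ 1000-1✓ 10000-✓ 10001-✓ 1001-0✓ 1001-1✓ 10010-✓ 10011-✓ 101-00✓ 101-01✓ 101-10✓ 1010-0✓ 10100-✓ 1011-0✓ 1011-1✓ 10110-✓ 10111-✓ 11-000✓ 11-001✓ 11-011✓ 11-100✓ 11-101✓ 11-110✓ 110-00✓ 110-01✓ 110-10✓ 1100-0✓ 1100-1✓ 11000-✓ 11001-✓ 1101-0✓ 11010-✓ 111-00✓ 111-01✓ 1110-1✓ 11100-✓ 1111-0✓ 11110-✓
Round 2: --0001 --0110 --1100 -0-101✓ -0-111✓ -00-01 -00-10 -000-0 -0000- -001-1✓ -0011- -011-1✓ -0110- -1-001✓ -1-011✓ -1-100✓ -1-110✓ -100-1✓ -101-0✓ -11-00 -110-1✓ -1100- -111-0✓ 0-011- 00-1-1✓ 01-0-1✓ 01-1-0✓ 1--000✓ 1--001✓ 1--100✓ 1--101✓ 1--110✓ 1-0-00✓ 1-0-01✓ 1-0-10✓ 1-00-0✓ 1-00-1✓ 1-000-✓ 1-001-✓ 1-01-0✓ 1-010-✓ 1-1-00✓ 1-1-01✓ 1-100-✓ 1-11-0✓ 1-110-✓ 10--00✓ 10--01✓ 10--10✓ 10-0-0✓ 10-00-✓ 10-1-0✓ 10-1-1✓ 10-10-✓ 10-11-✓ 100--0✓ 100--1✓ 100-0-✓ 100-1-✓ 1000--✓ 1001--✓ 101--0✓ 101-0-✓ 1011--✓ 11--00✓ 11--01✓ 11-0-1✓ 11-00-✓ 11-1-0✓ 11-10-✓ 110--0✓ 110-0-✓ 1100--✓ 111-0-✓
Round 3: -0-1-1 -1-0-1 -1-1-0 1---00✓ 1---01✓ 1--00-✓ 1--1-0 1--10-✓ 1-0--0 1-0-0-✓ 1-00-- 1-1-0-✓ 10---0 10--0-✓ 10-1-- 100--- 11--0-✓
Round 4: 1---0-
PIs = {--0001, --0110, --1100, -0-1-1, -00-01, -00-10, -000-0, -0000-, -0011-, -0110-, -1-0-1, -1-1-0, -11-00, -1100-, 0-011-, 010-11, 1---0-, 1--1-0, 1-0--0, 1-00--, 10---0, 10-1--, 100---}
Coverage chart:
  m0: -000-0,-0000-
  m1: --0001,-00-01,-0000-
  m2: -00-10,-000-0
  m5: -0-1-1,-00-01
  m6: --0110,-00-10,-0011-,0-011-
  m7: -0-1-1,-0011-,0-011-
  m12: --1100,-0110-
  m13: -0-1-1,-0110-
  m15: -0-1-1 ←essential
  m17: --0001,-1-0-1
  m19: -1-0-1,010-11
  m20: -1-1-0 ←essential
  m22: --0110,-1-1-0,0-011-
  m23: 0-011-,010-11
  m24: -11-00,-1100-
  m25: -1-0-1,-1100-
  m27: -1-0-1 ←essential
  m28: --1100,-1-1-0,-11-00
  m30: -1-1-0 ←essential
  m32: -000-0,-0000-,1---0-,1-0--0,1-00--,10---0,100---
  m33: --0001,-00-01,-0000-,1---0-,1-00--,100---
  m34: -00-10,-000-0,1-0--0,1-00--,10---0,100---
  m36: 1---0-,1--1-0,1-0--0,10---0,10-1--,100---
  m37: -0-1-1,-00-01,1---0-,10-1--,100---
  m38: --0110,-00-10,-0011-,1--1-0,1-0--0,10---0,10-1--,100---
  m39: -0-1-1,-0011-,10-1--,100---
  m40: 1---0-,10---0
  m41: 1---0- ←essential
  m42: 10---0 ←essential
  m44: --1100,-0110-,1---0-,1--1-0,10---0,10-1--
  m45: -0-1-1,-0110-,1---0-,10-1--
  m46: 1--1-0,10---0,10-1--
  m47: -0-1-1,10-1--
  m48: 1---0-,1-0--0,1-00--
  m49: --0001,-1-0-1,1---0-,1-00--
  m50: 1-0--0,1-00--
  m51: -1-0-1,1-00--
  m52: -1-1-0,1---0-,1--1-0,1-0--0
  m53: 1---0- ←essential
  m54: --0110,-1-1-0,1--1-0,1-0--0
  m56: -11-00,-1100-,1---0-
  m57: -1-0-1,-1100-,1---0-
  m59: -1-0-1 ←essential
  m60: --1100,-1-1-0,-11-00,1---0-,1--1-0
  m61: 1---0- ←essential
  m62: -1-1-0,1--1-0
Essential: -0-1-1, -1-0-1, -1-1-0, 1---0-, 10---0

YES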